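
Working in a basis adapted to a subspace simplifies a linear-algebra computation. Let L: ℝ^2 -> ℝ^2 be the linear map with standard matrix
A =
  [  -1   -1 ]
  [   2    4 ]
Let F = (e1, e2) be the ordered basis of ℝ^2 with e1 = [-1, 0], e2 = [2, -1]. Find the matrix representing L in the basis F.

With P the matrix whose columns are e1, e2, [L]_F = P^(-1) A P.
Column by column: L(e1) = A e1 = [1, -2]; its F-coordinates [3, 2] give column 1.
Continuing for each basis vector yields [L]_F = [[3, 1], [2, 0]].

[[3, 1], [2, 0]]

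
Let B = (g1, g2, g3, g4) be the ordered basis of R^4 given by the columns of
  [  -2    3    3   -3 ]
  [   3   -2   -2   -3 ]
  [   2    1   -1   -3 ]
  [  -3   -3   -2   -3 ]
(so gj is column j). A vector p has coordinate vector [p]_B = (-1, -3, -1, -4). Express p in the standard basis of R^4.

(2, 17, 8, 26)

The coordinates say p = -g1 - 3g2 - g3 - 4g4; adding the scaled basis vectors gives (2, 17, 8, 26).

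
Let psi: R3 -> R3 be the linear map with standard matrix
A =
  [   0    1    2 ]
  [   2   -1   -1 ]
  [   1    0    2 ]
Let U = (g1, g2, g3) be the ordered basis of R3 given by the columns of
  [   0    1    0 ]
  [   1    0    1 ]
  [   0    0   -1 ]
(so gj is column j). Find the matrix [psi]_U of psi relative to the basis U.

[[-1, 3, -2], [1, 0, -1], [0, -1, 2]]

Let P have columns g1, ..., g3. Then [psi]_U = P^(-1) A P.
Here det P = 1, so P^(-1) is integer; computing A P first and then P^(-1)(A P) gives [[-1, 3, -2], [1, 0, -1], [0, -1, 2]].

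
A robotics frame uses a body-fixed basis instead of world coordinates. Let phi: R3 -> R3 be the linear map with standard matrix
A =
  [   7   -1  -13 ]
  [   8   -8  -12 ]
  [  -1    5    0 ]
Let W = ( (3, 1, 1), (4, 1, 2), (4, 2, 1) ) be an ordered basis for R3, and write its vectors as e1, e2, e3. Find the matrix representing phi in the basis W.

The j-th column of [phi]_W is [phi(ej)]_W.
phi(e1) = A e1 = (7, 4, 2) = -3e1 + e2 + 3e3, so column 1 is (-3, 1, 3).
Repeating for e2, e3 and assembling the columns gives [[-3, -1, -1], [1, 1, 3], [3, 0, 1]].

[[-3, -1, -1], [1, 1, 3], [3, 0, 1]]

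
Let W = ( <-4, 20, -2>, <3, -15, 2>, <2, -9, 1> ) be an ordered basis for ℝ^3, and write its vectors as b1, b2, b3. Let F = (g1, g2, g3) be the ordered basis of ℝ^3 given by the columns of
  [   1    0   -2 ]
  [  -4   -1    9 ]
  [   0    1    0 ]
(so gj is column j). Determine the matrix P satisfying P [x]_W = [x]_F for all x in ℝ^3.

[[0, 1, 2], [-2, 2, 1], [2, -1, 0]]

Let M have columns bj and N have columns gj. Then for every x, N [x]_F = x = M [x]_W, so P = N^(-1) M.
Since det N = -1, N^(-1) has integer entries; multiplying gives P = [[0, 1, 2], [-2, 2, 1], [2, -1, 0]].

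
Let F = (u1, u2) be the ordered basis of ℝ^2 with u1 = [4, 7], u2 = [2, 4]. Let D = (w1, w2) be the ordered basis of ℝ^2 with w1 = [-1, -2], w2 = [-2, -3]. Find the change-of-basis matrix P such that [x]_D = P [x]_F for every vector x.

[[-2, -2], [-1, 0]]

Let M have columns uj and N have columns wj. Then for every x, N [x]_D = x = M [x]_F, so P = N^(-1) M.
Since det N = -1, N^(-1) has integer entries; multiplying gives P = [[-2, -2], [-1, 0]].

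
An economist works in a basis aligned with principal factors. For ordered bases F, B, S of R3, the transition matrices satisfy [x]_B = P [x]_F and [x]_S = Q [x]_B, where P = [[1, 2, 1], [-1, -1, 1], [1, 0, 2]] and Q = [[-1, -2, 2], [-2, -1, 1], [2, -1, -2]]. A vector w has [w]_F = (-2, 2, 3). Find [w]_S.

First [w]_B = P [w]_F = (5, 3, 4).
Then [w]_S = Q [w]_B = (-3, -9, -1).

(-3, -9, -1)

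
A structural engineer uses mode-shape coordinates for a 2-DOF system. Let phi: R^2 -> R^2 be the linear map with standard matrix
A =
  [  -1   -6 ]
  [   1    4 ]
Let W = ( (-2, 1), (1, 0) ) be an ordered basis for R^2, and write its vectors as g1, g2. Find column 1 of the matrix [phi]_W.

(2, 0)

Compute phi(g1) = A g1 = (-4, 2) in standard coordinates.
Then write this in W-coordinates: solve for y in y_1 g1 + y_2 g2 = (-4, 2).
This gives y = (2, 0), which is column 1 of [phi]_W.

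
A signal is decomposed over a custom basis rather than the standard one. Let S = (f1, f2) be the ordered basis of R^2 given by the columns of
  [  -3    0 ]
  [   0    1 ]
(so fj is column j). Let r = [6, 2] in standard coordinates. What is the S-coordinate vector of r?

Write r = c_1 f1 + c_2 f2 and solve for the c_i.
System: -3c_1 + 0c_2 = 6, 0c_1 + c_2 = 2; solving gives c_1 = -2, c_2 = 2.
Check: -2f1 + 2f2 = [6, 2].

[-2, 2]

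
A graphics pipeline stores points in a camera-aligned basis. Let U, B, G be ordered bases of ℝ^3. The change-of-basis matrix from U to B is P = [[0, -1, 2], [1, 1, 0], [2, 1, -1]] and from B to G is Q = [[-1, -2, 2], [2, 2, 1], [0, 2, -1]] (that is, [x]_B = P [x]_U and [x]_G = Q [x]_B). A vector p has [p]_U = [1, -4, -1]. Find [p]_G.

[2, -3, -5]

First [p]_B = P [p]_U = [2, -3, -1].
Then [p]_G = Q [p]_B = [2, -3, -5].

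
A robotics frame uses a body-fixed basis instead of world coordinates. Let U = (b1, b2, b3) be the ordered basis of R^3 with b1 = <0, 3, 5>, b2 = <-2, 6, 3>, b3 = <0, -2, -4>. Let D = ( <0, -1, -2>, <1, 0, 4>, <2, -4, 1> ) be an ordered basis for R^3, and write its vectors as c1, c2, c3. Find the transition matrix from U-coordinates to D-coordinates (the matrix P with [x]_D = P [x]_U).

Let M have columns bj and N have columns cj. Then for every x, N [x]_D = x = M [x]_U, so P = N^(-1) M.
Since det N = 1, N^(-1) has integer entries; multiplying gives P = [[1, -2, 2], [2, 0, 0], [-1, -1, 0]].

[[1, -2, 2], [2, 0, 0], [-1, -1, 0]]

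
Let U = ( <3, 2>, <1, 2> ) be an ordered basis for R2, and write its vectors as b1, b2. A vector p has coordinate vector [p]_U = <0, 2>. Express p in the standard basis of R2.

The coordinates say p = 0·b1 + 2b2; adding the scaled basis vectors gives <2, 4>.

<2, 4>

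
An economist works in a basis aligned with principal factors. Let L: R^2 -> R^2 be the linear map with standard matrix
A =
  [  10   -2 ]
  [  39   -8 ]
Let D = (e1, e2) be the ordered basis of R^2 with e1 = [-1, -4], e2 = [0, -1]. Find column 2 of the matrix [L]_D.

[-2, 0]

Column 2 of [L]_D is the D-coordinate vector of L(e2).
In standard coordinates L(e2) = A e2 = [2, 8].
Converting to D: [2, 8] = -2e1 + 0·e2, so the coordinate vector is [-2, 0].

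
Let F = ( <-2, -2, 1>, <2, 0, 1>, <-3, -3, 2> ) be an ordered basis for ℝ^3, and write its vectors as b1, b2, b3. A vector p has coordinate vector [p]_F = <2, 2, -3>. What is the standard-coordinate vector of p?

p = M [p]_F, where M has columns b1, ..., b3.
Carrying out the matrix-vector product, p = <9, 5, -2>.

<9, 5, -2>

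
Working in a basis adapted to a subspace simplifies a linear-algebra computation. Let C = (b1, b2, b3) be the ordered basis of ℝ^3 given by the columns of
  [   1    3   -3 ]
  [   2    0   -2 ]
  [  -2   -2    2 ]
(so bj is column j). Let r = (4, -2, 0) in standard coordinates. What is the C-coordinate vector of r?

Write r = c_1 b1 + ... + c_3 b3 and solve for the c_i.
Solving this 3x3 system gives c = (-2, 1, -1).
Check: -2b1 + b2 - b3 = (4, -2, 0).

(-2, 1, -1)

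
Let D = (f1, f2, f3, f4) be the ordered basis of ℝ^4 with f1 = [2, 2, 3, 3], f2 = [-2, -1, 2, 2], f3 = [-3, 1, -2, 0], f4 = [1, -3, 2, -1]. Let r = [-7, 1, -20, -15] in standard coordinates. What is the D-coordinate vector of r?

[-2, -4, 4, 1]

We seek scalars with c_1 f1 + ... + c_4 f4 = r; equivalently solve M c = r where the columns of M are f1, ..., f4.
Row-reducing the augmented matrix [M | r] gives c = (-2, -4, 4, 1).
Check: -2f1 - 4f2 + 4f3 + f4 = [-7, 1, -20, -15].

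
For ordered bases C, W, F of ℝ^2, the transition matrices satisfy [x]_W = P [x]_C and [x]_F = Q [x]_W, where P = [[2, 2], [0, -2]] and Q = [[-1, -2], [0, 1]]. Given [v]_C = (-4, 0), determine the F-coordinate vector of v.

(8, 0)

Composing the changes, [v]_F = Q P [v]_C.
Q P = [[-2, 2], [0, -2]]; applying this to (-4, 0) gives (8, 0).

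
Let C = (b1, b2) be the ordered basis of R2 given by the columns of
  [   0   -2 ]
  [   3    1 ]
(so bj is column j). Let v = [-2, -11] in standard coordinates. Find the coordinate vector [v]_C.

Write v = c_1 b1 + c_2 b2 and solve for the c_i.
System: 0c_1 - 2c_2 = -2, 3c_1 + c_2 = -11; solving gives c_1 = -4, c_2 = 1.
Check: -4b1 + b2 = [-2, -11].

[-4, 1]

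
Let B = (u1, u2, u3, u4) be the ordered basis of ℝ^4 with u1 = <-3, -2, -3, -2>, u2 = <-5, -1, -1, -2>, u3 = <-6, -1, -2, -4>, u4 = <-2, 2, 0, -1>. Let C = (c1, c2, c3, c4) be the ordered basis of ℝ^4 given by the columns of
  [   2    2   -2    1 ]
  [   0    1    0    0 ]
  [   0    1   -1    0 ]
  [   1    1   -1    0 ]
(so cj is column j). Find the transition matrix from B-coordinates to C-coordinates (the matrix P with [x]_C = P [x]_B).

Let M have columns uj and N have columns cj. Then for every x, N [x]_C = x = M [x]_B, so P = N^(-1) M.
Since det N = 1, N^(-1) has integer entries; multiplying gives P = [[1, -1, -2, -1], [-2, -1, -1, 2], [1, 0, 1, 2], [1, -1, 2, 0]].

[[1, -1, -2, -1], [-2, -1, -1, 2], [1, 0, 1, 2], [1, -1, 2, 0]]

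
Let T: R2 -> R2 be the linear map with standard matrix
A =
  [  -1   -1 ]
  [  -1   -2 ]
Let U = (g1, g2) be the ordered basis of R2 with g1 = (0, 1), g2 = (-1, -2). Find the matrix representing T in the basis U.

[[0, -1], [1, -3]]

The j-th column of [T]_U is [T(gj)]_U.
T(g1) = A g1 = (-1, -2) = 0·g1 + g2, so column 1 is (0, 1).
Repeating for g2 and assembling the columns gives [[0, -1], [1, -3]].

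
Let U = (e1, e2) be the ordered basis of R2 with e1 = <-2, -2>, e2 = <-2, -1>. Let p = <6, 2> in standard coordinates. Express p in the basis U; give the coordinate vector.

We seek scalars with c_1 e1 + c_2 e2 = p; equivalently solve M c = p where the columns of M are e1, e2.
System: -2c_1 - 2c_2 = 6, -2c_1 - c_2 = 2; solving gives c_1 = 1, c_2 = -4.
Check: e1 - 4e2 = <6, 2>.

<1, -4>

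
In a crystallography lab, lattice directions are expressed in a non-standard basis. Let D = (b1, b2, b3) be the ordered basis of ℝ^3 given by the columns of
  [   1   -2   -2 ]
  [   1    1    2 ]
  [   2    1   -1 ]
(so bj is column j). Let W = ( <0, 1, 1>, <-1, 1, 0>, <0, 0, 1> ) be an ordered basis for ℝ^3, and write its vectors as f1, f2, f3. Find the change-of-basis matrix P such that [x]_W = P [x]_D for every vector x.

[[2, -1, 0], [-1, 2, 2], [0, 2, -1]]

Take x = bj: its D-coordinates are the j-th standard unit vector, so P e_j — column j of P — equals [bj]_W.
b1 = 2f1 - f2 + 0·f3, giving column 1 = <2, -1, 0>; repeating for each j gives P = [[2, -1, 0], [-1, 2, 2], [0, 2, -1]].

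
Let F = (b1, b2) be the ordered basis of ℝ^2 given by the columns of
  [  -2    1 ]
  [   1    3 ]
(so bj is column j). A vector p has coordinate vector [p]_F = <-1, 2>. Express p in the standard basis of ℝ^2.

<4, 5>

p = M [p]_F, where M has columns b1, b2.
Carrying out the matrix-vector product, p = <4, 5>.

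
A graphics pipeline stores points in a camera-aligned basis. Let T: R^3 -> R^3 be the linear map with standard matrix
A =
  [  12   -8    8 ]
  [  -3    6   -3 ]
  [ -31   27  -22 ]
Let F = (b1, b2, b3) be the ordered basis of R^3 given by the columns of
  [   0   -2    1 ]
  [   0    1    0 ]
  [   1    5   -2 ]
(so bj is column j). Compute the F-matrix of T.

The j-th column of [T]_F is [T(bj)]_F.
T(b1) = A b1 = [8, -3, -22] = -3b1 - 3b2 + 2b3, so column 1 is [-3, -3, 2].
Repeating for b2, b3 and assembling the columns gives [[-3, -2, 2], [-3, -3, 3], [2, 2, 2]].

[[-3, -2, 2], [-3, -3, 3], [2, 2, 2]]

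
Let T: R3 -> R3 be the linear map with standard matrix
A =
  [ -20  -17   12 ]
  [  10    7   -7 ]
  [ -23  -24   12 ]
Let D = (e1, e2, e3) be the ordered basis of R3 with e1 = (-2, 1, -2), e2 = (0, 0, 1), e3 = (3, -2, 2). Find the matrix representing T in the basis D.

[[-1, -3, -2], [-2, 2, 3], [-1, 2, -2]]

Let P have columns e1, ..., e3. Then [T]_D = P^(-1) A P.
Here det P = -1, so P^(-1) is integer; computing A P first and then P^(-1)(A P) gives [[-1, -3, -2], [-2, 2, 3], [-1, 2, -2]].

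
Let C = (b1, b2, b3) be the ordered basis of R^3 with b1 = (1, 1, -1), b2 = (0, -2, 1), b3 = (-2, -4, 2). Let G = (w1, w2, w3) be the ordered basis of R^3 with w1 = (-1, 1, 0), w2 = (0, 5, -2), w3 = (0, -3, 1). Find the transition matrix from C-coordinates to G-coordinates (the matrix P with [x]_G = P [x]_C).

[[-1, 0, 2], [1, -1, 0], [1, -1, 2]]

Let M have columns bj and N have columns wj. Then for every x, N [x]_G = x = M [x]_C, so P = N^(-1) M.
Since det N = 1, N^(-1) has integer entries; multiplying gives P = [[-1, 0, 2], [1, -1, 0], [1, -1, 2]].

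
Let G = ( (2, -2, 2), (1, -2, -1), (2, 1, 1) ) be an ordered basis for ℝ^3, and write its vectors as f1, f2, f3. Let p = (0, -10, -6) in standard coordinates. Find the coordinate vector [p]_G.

(0, 4, -2)

Write p = c_1 f1 + ... + c_3 f3 and solve for the c_i.
Gaussian elimination on [M | p] yields c = (0, 4, -2).
Check: 0·f1 + 4f2 - 2f3 = (0, -10, -6).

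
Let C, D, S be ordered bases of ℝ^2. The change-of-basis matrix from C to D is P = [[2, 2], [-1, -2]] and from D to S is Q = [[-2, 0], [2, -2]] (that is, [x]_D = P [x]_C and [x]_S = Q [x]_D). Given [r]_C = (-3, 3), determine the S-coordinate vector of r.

Apply P to get D-coordinates (0, -3), then Q to get S-coordinates.
The result is [r]_S = (0, 6).

(0, 6)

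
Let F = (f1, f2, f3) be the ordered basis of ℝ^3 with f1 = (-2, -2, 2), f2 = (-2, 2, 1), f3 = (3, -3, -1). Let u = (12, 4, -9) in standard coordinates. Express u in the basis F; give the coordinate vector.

(-4, 1, 2)

Write u = c_1 f1 + ... + c_3 f3 and solve for the c_i.
Row-reducing the augmented matrix [M | u] gives c = (-4, 1, 2).
Check: -4f1 + f2 + 2f3 = (12, 4, -9).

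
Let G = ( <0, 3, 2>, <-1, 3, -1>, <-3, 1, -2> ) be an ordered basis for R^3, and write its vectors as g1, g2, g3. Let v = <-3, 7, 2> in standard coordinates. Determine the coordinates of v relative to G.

Write v = c_1 g1 + ... + c_3 g3 and solve for the c_i.
Solving this 3x3 system gives c = (2, 0, 1).
Check: 2g1 + 0·g2 + g3 = <-3, 7, 2>.

<2, 0, 1>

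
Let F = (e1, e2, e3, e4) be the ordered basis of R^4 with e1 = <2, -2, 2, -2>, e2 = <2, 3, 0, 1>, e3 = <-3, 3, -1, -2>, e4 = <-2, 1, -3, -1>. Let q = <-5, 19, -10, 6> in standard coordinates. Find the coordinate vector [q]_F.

Write q = c_1 e1 + ... + c_4 e4 and solve for the c_i.
Row-reducing the augmented matrix [M | q] gives c = (-3, 3, 1, 1).
Check: -3e1 + 3e2 + e3 + e4 = <-5, 19, -10, 6>.

<-3, 3, 1, 1>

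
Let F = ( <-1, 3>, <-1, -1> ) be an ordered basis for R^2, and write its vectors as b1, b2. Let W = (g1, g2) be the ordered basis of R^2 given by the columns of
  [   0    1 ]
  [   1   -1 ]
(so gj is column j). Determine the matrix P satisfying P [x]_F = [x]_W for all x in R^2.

[[2, -2], [-1, -1]]

Let M have columns bj and N have columns gj. Then for every x, N [x]_W = x = M [x]_F, so P = N^(-1) M.
Since det N = -1, N^(-1) has integer entries; multiplying gives P = [[2, -2], [-1, -1]].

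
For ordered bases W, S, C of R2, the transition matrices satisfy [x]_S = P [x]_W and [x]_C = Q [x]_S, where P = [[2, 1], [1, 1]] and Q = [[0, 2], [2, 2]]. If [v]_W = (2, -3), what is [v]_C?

(-2, 0)

Apply P to get S-coordinates (1, -1), then Q to get C-coordinates.
The result is [v]_C = (-2, 0).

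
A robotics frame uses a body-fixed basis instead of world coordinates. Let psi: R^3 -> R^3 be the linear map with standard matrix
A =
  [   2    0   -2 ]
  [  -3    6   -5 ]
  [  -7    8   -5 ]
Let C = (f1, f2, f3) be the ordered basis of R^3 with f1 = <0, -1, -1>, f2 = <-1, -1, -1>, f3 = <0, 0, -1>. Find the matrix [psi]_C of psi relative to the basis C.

With P the matrix whose columns are f1, ..., f3, [psi]_C = P^(-1) A P.
Column by column: psi(f1) = A f1 = <2, -1, -3>; its C-coordinates <3, -2, 2> give column 1.
Continuing for each basis vector yields [psi]_C = [[3, -2, -3], [-2, 0, -2], [2, -2, 0]].

[[3, -2, -3], [-2, 0, -2], [2, -2, 0]]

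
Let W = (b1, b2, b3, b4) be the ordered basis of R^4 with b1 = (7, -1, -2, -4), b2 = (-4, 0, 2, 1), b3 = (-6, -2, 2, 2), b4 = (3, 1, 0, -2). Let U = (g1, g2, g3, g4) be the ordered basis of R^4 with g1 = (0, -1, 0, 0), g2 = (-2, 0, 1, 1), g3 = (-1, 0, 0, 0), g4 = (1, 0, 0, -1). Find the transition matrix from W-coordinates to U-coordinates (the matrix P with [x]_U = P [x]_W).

Let M have columns bj and N have columns gj. Then for every x, N [x]_U = x = M [x]_W, so P = N^(-1) M.
Since det N = -1, N^(-1) has integer entries; multiplying gives P = [[1, 0, 2, -1], [-2, 2, 2, 0], [-1, 1, 2, -1], [2, 1, 0, 2]].

[[1, 0, 2, -1], [-2, 2, 2, 0], [-1, 1, 2, -1], [2, 1, 0, 2]]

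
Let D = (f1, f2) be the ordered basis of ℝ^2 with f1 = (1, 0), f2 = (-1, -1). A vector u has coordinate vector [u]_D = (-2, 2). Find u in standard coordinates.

(-4, -2)

The coordinates say u = -2f1 + 2f2; adding the scaled basis vectors gives (-4, -2).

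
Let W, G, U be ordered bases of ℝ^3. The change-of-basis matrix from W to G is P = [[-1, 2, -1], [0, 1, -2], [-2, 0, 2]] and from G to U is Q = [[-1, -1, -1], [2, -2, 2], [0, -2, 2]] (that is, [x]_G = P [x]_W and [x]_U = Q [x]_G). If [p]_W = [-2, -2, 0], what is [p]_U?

[0, 8, 12]

First [p]_G = P [p]_W = [-2, -2, 4].
Then [p]_U = Q [p]_G = [0, 8, 12].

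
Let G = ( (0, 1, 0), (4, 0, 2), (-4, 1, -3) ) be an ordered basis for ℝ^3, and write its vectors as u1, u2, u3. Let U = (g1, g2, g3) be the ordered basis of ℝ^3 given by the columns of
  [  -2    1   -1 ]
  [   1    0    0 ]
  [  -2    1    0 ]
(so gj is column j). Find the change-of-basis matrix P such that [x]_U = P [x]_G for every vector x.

Take x = uj: its G-coordinates are the j-th standard unit vector, so P e_j — column j of P — equals [uj]_U.
u1 = g1 + 2g2 + 0·g3, giving column 1 = (1, 2, 0); repeating for each j gives P = [[1, 0, 1], [2, 2, -1], [0, -2, 1]].

[[1, 0, 1], [2, 2, -1], [0, -2, 1]]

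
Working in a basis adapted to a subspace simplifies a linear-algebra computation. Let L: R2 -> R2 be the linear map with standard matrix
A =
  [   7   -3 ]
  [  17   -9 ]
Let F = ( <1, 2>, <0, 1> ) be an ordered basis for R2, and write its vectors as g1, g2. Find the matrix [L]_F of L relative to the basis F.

Let P have columns g1, g2. Then [L]_F = P^(-1) A P.
Here det P = 1, so P^(-1) is integer; computing A P first and then P^(-1)(A P) gives [[1, -3], [-3, -3]].

[[1, -3], [-3, -3]]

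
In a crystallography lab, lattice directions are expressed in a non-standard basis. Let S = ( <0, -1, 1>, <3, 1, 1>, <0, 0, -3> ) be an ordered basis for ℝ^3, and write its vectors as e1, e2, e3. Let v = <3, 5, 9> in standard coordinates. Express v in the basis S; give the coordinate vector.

[v]_S is the unique c with M c = v, where M has columns e1, ..., e3.
Gaussian elimination on [M | v] yields c = (-4, 1, -4).
Check: -4e1 + e2 - 4e3 = <3, 5, 9>.

<-4, 1, -4>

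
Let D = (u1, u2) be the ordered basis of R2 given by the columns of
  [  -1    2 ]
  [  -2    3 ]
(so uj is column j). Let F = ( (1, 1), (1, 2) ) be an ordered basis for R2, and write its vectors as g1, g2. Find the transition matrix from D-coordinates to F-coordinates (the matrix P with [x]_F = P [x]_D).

Column j of P is [uj]_F, since P maps D-coordinates to F-coordinates.
Expressing u1 in F: u1 = 0·g1 - g2, so column 1 of P is (0, -1).
Doing the same for each uj gives P = [[0, 1], [-1, 1]].

[[0, 1], [-1, 1]]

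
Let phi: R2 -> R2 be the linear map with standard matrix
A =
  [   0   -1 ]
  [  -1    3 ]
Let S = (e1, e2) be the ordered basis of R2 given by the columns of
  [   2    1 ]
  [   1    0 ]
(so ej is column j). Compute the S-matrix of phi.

Let P have columns e1, e2. Then [phi]_S = P^(-1) A P.
Here det P = -1, so P^(-1) is integer; computing A P first and then P^(-1)(A P) gives [[1, -1], [-3, 2]].

[[1, -1], [-3, 2]]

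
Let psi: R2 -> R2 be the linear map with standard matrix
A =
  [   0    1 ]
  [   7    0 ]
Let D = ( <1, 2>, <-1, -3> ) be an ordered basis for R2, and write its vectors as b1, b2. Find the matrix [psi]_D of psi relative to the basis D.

[[-1, -2], [-3, 1]]

The j-th column of [psi]_D is [psi(bj)]_D.
psi(b1) = A b1 = <2, 7> = -b1 - 3b2, so column 1 is <-1, -3>.
Repeating for b2 and assembling the columns gives [[-1, -2], [-3, 1]].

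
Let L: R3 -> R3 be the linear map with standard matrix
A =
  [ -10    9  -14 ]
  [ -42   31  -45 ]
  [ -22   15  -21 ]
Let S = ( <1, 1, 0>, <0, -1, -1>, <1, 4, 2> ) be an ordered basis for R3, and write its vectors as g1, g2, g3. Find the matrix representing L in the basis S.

With P the matrix whose columns are g1, ..., g3, [L]_S = P^(-1) A P.
Column by column: L(g1) = A g1 = <-1, -11, -7>; its S-coordinates <2, 1, -3> give column 1.
Continuing for each basis vector yields [L]_S = [[2, 2, 0], [1, 0, 0], [-3, 3, -2]].

[[2, 2, 0], [1, 0, 0], [-3, 3, -2]]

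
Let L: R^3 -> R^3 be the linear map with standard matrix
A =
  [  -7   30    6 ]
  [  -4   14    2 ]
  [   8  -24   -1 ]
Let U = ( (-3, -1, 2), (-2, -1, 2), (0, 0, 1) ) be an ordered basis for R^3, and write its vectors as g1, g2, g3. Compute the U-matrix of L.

[[1, 0, -2], [-3, 2, 0], [2, 2, 3]]

With P the matrix whose columns are g1, ..., g3, [L]_U = P^(-1) A P.
Column by column: L(g1) = A g1 = (3, 2, -2); its U-coordinates (1, -3, 2) give column 1.
Continuing for each basis vector yields [L]_U = [[1, 0, -2], [-3, 2, 0], [2, 2, 3]].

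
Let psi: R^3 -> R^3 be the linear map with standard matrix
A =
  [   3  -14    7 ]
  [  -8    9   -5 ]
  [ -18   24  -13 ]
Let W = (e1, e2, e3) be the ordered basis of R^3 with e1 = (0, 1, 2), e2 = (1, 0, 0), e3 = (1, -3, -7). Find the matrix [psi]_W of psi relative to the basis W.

The j-th column of [psi]_W is [psi(ej)]_W.
psi(e1) = A e1 = (0, -1, -2) = -e1 + 0·e2 + 0·e3, so column 1 is (-1, 0, 0).
Repeating for e2, e3 and assembling the columns gives [[-1, -2, -3], [0, 1, -3], [0, 2, -1]].

[[-1, -2, -3], [0, 1, -3], [0, 2, -1]]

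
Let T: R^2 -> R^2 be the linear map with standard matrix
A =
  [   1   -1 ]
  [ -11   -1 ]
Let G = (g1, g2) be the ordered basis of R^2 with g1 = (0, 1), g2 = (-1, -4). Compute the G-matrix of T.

With P the matrix whose columns are g1, g2, [T]_G = P^(-1) A P.
Column by column: T(g1) = A g1 = (-1, -1); its G-coordinates (3, 1) give column 1.
Continuing for each basis vector yields [T]_G = [[3, 3], [1, -3]].

[[3, 3], [1, -3]]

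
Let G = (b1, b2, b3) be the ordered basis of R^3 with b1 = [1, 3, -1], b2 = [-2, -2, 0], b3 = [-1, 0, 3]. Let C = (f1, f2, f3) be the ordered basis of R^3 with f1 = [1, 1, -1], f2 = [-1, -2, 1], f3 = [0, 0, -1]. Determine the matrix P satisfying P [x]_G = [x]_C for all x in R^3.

Let M have columns bj and N have columns fj. Then for every x, N [x]_C = x = M [x]_G, so P = N^(-1) M.
Since det N = 1, N^(-1) has integer entries; multiplying gives P = [[-1, -2, -2], [-2, 0, -1], [0, 2, -2]].

[[-1, -2, -2], [-2, 0, -1], [0, 2, -2]]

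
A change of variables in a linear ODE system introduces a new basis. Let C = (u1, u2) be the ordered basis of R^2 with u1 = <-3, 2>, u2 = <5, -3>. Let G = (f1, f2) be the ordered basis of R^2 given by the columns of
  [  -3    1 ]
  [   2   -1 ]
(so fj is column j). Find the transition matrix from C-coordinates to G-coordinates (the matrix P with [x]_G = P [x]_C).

Let M have columns uj and N have columns fj. Then for every x, N [x]_G = x = M [x]_C, so P = N^(-1) M.
Since det N = 1, N^(-1) has integer entries; multiplying gives P = [[1, -2], [0, -1]].

[[1, -2], [0, -1]]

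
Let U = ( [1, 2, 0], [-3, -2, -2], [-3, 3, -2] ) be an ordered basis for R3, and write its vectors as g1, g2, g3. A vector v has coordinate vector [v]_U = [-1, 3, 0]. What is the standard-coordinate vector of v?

[-10, -8, -6]

v = M [v]_U, where M has columns g1, ..., g3.
Carrying out the matrix-vector product, v = [-10, -8, -6].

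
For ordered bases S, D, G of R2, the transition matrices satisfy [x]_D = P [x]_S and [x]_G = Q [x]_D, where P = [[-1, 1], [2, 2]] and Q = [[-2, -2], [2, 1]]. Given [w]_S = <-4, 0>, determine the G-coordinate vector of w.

Composing the changes, [w]_G = Q P [w]_S.
Q P = [[-2, -6], [0, 4]]; applying this to <-4, 0> gives <8, 0>.

<8, 0>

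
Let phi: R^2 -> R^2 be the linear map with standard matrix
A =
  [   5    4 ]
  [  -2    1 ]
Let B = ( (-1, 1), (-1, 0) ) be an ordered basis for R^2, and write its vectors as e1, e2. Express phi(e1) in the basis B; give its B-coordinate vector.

(3, -2)

Compute phi(e1) = A e1 = (-1, 3) in standard coordinates.
Then write this in B-coordinates: solve for y in y_1 e1 + y_2 e2 = (-1, 3).
This gives y = (3, -2), which is column 1 of [phi]_B.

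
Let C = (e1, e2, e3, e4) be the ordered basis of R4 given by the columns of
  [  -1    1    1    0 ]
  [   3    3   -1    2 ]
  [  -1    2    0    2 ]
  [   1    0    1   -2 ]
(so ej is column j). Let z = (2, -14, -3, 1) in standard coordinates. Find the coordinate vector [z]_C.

(-1, -3, 4, 1)

Write z = c_1 e1 + ... + c_4 e4 and solve for the c_i.
Row-reducing the augmented matrix [M | z] gives c = (-1, -3, 4, 1).
Check: -e1 - 3e2 + 4e3 + e4 = (2, -14, -3, 1).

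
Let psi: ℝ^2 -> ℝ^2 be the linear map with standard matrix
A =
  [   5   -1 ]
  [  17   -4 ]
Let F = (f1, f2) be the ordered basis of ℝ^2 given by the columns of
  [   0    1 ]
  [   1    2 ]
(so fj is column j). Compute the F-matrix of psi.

Let P have columns f1, f2. Then [psi]_F = P^(-1) A P.
Here det P = -1, so P^(-1) is integer; computing A P first and then P^(-1)(A P) gives [[-2, 3], [-1, 3]].

[[-2, 3], [-1, 3]]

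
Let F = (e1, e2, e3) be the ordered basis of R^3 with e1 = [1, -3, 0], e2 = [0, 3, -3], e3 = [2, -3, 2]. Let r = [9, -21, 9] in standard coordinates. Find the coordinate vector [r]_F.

Write r = c_1 e1 + ... + c_3 e3 and solve for the c_i.
Gaussian elimination on [M | r] yields c = (3, -1, 3).
Check: 3e1 - e2 + 3e3 = [9, -21, 9].

[3, -1, 3]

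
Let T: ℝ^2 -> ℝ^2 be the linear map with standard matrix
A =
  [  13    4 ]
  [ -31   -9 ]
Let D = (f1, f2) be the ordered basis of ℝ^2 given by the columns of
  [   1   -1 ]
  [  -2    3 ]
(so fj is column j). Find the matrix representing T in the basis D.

[[2, 1], [-3, 2]]

The j-th column of [T]_D is [T(fj)]_D.
T(f1) = A f1 = [5, -13] = 2f1 - 3f2, so column 1 is [2, -3].
Repeating for f2 and assembling the columns gives [[2, 1], [-3, 2]].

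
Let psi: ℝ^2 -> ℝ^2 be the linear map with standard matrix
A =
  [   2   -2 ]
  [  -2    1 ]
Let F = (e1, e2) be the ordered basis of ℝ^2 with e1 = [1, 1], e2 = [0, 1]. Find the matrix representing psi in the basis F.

[[0, -2], [-1, 3]]

Let P have columns e1, e2. Then [psi]_F = P^(-1) A P.
Here det P = 1, so P^(-1) is integer; computing A P first and then P^(-1)(A P) gives [[0, -2], [-1, 3]].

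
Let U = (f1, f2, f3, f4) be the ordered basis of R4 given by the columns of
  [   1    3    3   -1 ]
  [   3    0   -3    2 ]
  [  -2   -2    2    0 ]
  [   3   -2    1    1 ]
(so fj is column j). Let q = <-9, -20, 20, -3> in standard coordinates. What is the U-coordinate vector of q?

<-4, -4, 2, -1>

We seek scalars with c_1 f1 + ... + c_4 f4 = q; equivalently solve M c = q where the columns of M are f1, ..., f4.
Row-reducing the augmented matrix [M | q] gives c = (-4, -4, 2, -1).
Check: -4f1 - 4f2 + 2f3 - f4 = <-9, -20, 20, -3>.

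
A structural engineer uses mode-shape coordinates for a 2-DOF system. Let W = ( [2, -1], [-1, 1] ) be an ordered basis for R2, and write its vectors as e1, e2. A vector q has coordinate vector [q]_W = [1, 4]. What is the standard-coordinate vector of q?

[-2, 3]

The coordinates say q = e1 + 4e2; adding the scaled basis vectors gives [-2, 3].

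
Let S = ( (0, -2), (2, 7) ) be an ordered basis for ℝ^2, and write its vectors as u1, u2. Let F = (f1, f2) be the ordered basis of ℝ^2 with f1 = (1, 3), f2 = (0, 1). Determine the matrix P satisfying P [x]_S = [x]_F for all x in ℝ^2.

[[0, 2], [-2, 1]]

Let M have columns uj and N have columns fj. Then for every x, N [x]_F = x = M [x]_S, so P = N^(-1) M.
Since det N = 1, N^(-1) has integer entries; multiplying gives P = [[0, 2], [-2, 1]].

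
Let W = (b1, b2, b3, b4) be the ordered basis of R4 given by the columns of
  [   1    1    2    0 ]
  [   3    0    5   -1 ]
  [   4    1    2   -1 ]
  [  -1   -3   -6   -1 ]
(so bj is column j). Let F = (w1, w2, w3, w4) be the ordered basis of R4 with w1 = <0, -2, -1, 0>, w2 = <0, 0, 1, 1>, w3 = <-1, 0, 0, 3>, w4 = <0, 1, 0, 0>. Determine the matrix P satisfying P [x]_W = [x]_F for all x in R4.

Column j of P is [bj]_F, since P maps W-coordinates to F-coordinates.
Expressing b1 in F: b1 = -2w1 + 2w2 - w3 - w4, so column 1 of P is <-2, 2, -1, -1>.
Doing the same for each bj gives P = [[-2, -1, -2, 0], [2, 0, 0, -1], [-1, -1, -2, 0], [-1, -2, 1, -1]].

[[-2, -1, -2, 0], [2, 0, 0, -1], [-1, -1, -2, 0], [-1, -2, 1, -1]]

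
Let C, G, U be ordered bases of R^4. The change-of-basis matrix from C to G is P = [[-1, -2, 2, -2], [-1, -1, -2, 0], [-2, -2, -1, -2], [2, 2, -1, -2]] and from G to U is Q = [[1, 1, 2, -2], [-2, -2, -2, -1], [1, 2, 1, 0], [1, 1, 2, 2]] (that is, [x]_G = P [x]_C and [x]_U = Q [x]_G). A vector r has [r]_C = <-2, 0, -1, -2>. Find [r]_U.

<24, -35, 21, 28>

Apply P to get G-coordinates <4, 4, 9, 1>, then Q to get U-coordinates.
The result is [r]_U = <24, -35, 21, 28>.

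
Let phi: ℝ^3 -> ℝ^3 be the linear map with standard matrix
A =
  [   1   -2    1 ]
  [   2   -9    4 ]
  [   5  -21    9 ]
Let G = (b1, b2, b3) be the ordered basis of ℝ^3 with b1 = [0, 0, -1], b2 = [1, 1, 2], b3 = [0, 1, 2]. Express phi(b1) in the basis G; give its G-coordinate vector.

[1, -1, -3]

Column 1 of [phi]_G is the G-coordinate vector of phi(b1).
In standard coordinates phi(b1) = A b1 = [-1, -4, -9].
Converting to G: [-1, -4, -9] = b1 - b2 - 3b3, so the coordinate vector is [1, -1, -3].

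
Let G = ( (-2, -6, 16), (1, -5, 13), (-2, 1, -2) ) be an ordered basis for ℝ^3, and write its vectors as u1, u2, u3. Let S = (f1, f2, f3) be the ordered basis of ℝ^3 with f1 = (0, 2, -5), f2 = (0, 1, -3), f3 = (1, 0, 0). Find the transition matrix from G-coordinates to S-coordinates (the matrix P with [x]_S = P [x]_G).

[[-2, -2, 1], [-2, -1, -1], [-2, 1, -2]]

Take x = uj: its G-coordinates are the j-th standard unit vector, so P e_j — column j of P — equals [uj]_S.
u1 = -2f1 - 2f2 - 2f3, giving column 1 = (-2, -2, -2); repeating for each j gives P = [[-2, -2, 1], [-2, -1, -1], [-2, 1, -2]].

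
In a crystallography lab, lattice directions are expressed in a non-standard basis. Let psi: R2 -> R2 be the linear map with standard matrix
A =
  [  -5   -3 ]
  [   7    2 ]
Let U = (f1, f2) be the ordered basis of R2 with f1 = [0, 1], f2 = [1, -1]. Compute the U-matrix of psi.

With P the matrix whose columns are f1, f2, [psi]_U = P^(-1) A P.
Column by column: psi(f1) = A f1 = [-3, 2]; its U-coordinates [-1, -3] give column 1.
Continuing for each basis vector yields [psi]_U = [[-1, 3], [-3, -2]].

[[-1, 3], [-3, -2]]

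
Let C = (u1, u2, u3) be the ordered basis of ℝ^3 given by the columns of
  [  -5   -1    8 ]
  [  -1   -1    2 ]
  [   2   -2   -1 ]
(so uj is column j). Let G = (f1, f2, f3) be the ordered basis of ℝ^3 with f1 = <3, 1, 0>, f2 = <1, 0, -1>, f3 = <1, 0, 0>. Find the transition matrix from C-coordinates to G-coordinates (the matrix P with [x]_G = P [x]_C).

Let M have columns uj and N have columns fj. Then for every x, N [x]_G = x = M [x]_C, so P = N^(-1) M.
Since det N = -1, N^(-1) has integer entries; multiplying gives P = [[-1, -1, 2], [-2, 2, 1], [0, 0, 1]].

[[-1, -1, 2], [-2, 2, 1], [0, 0, 1]]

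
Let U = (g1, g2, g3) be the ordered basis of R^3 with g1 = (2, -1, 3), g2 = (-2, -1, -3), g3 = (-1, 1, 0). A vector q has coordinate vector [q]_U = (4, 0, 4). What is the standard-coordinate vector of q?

By definition q = 4g1 + 0·g2 + 4g3.
Summing componentwise gives (4, 0, 12).

(4, 0, 12)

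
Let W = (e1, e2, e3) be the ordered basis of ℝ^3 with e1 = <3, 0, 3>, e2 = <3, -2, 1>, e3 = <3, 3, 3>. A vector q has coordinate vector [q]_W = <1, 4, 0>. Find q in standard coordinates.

By definition q = e1 + 4e2 + 0·e3.
Summing componentwise gives <15, -8, 7>.

<15, -8, 7>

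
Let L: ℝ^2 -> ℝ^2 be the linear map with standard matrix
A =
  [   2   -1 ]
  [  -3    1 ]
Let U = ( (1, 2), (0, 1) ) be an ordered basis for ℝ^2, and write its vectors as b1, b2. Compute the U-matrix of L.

[[0, -1], [-1, 3]]

The j-th column of [L]_U is [L(bj)]_U.
L(b1) = A b1 = (0, -1) = 0·b1 - b2, so column 1 is (0, -1).
Repeating for b2 and assembling the columns gives [[0, -1], [-1, 3]].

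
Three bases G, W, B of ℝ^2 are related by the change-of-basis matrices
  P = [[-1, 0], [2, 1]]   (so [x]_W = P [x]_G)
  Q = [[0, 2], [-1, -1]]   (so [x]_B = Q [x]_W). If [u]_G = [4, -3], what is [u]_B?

Composing the changes, [u]_B = Q P [u]_G.
Q P = [[4, 2], [-1, -1]]; applying this to [4, -3] gives [10, -1].

[10, -1]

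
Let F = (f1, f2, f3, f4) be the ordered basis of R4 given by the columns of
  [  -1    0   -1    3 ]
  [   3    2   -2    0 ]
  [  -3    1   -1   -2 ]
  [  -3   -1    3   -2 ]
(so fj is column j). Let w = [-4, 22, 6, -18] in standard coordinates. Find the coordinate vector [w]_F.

[2, 4, -4, -2]

We seek scalars with c_1 f1 + ... + c_4 f4 = w; equivalently solve M c = w where the columns of M are f1, ..., f4.
Solving this 4x4 system gives c = (2, 4, -4, -2).
Check: 2f1 + 4f2 - 4f3 - 2f4 = [-4, 22, 6, -18].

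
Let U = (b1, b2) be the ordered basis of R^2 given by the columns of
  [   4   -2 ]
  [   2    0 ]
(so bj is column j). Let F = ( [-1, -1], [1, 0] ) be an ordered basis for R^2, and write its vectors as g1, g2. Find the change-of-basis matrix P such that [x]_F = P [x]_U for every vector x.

[[-2, 0], [2, -2]]

Column j of P is [bj]_F, since P maps U-coordinates to F-coordinates.
Expressing b1 in F: b1 = -2g1 + 2g2, so column 1 of P is [-2, 2].
Doing the same for each bj gives P = [[-2, 0], [2, -2]].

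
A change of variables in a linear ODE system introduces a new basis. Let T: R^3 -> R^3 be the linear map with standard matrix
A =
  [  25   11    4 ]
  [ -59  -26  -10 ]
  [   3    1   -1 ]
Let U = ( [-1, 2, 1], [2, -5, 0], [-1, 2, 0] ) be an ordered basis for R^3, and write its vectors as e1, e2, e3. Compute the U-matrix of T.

The j-th column of [T]_U is [T(ej)]_U.
T(e1) = A e1 = [1, -3, -2] = -2e1 + e2 + 3e3, so column 1 is [-2, 1, 3].
Repeating for e2, e3 and assembling the columns gives [[-2, 1, -1], [1, -2, -1], [3, 0, 2]].

[[-2, 1, -1], [1, -2, -1], [3, 0, 2]]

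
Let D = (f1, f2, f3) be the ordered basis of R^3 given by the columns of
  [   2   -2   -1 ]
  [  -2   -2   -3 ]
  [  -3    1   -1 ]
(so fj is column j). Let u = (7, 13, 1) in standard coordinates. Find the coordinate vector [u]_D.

Write u = c_1 f1 + ... + c_3 f3 and solve for the c_i.
Row-reducing the augmented matrix [M | u] gives c = (0, -2, -3).
Check: 0·f1 - 2f2 - 3f3 = (7, 13, 1).

(0, -2, -3)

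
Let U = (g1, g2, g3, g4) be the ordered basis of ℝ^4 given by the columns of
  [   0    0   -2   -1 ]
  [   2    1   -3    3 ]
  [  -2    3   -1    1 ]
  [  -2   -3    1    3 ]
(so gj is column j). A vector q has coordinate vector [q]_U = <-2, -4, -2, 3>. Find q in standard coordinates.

q = M [q]_U, where M has columns g1, ..., g4.
Carrying out the matrix-vector product, q = <1, 7, -3, 23>.

<1, 7, -3, 23>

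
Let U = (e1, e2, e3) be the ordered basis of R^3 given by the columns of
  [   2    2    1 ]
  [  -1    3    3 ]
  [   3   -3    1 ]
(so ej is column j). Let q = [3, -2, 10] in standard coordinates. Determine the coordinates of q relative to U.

Write q = c_1 e1 + ... + c_3 e3 and solve for the c_i.
Row-reducing the augmented matrix [M | q] gives c = (2, -1, 1).
Check: 2e1 - e2 + e3 = [3, -2, 10].

[2, -1, 1]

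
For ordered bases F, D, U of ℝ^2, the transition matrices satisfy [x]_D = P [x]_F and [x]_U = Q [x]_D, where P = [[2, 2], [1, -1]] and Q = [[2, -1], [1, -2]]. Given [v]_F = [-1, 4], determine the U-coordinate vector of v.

[17, 16]

Composing the changes, [v]_U = Q P [v]_F.
Q P = [[3, 5], [0, 4]]; applying this to [-1, 4] gives [17, 16].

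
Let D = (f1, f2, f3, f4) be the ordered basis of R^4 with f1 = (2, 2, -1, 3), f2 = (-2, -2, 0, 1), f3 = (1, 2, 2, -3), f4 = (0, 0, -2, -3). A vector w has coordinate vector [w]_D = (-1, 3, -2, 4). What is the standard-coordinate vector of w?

(-10, -12, -11, -6)

w = M [w]_D, where M has columns f1, ..., f4.
Carrying out the matrix-vector product, w = (-10, -12, -11, -6).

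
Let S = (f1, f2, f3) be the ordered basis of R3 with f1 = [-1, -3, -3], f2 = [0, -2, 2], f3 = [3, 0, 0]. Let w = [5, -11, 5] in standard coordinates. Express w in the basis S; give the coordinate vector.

Write w = c_1 f1 + ... + c_3 f3 and solve for the c_i.
Row-reducing the augmented matrix [M | w] gives c = (1, 4, 2).
Check: f1 + 4f2 + 2f3 = [5, -11, 5].

[1, 4, 2]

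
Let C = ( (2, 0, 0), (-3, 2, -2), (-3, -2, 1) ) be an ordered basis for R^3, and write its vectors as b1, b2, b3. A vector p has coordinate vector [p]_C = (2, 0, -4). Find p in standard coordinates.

(16, 8, -4)

p = M [p]_C, where M has columns b1, ..., b3.
Carrying out the matrix-vector product, p = (16, 8, -4).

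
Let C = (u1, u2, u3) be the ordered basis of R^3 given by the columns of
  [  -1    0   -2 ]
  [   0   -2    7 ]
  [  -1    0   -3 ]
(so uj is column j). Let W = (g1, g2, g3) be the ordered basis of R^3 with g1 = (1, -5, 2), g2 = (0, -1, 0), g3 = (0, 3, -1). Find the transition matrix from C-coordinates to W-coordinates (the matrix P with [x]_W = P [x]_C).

[[-1, 0, -2], [2, 2, 0], [-1, 0, -1]]

Column j of P is [uj]_W, since P maps C-coordinates to W-coordinates.
Expressing u1 in W: u1 = -g1 + 2g2 - g3, so column 1 of P is (-1, 2, -1).
Doing the same for each uj gives P = [[-1, 0, -2], [2, 2, 0], [-1, 0, -1]].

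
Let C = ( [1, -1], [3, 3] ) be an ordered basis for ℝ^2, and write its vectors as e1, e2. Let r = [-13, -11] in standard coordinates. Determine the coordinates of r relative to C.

[-1, -4]

[r]_C is the unique c with M c = r, where M has columns e1, e2.
System: c_1 + 3c_2 = -13, -c_1 + 3c_2 = -11; solving gives c_1 = -1, c_2 = -4.
Check: -e1 - 4e2 = [-13, -11].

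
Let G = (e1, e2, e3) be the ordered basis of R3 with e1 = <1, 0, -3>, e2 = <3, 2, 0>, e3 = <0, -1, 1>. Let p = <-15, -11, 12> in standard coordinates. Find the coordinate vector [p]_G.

We seek scalars with c_1 e1 + ... + c_3 e3 = p; equivalently solve M c = p where the columns of M are e1, ..., e3.
Row-reducing the augmented matrix [M | p] gives c = (-3, -4, 3).
Check: -3e1 - 4e2 + 3e3 = <-15, -11, 12>.

<-3, -4, 3>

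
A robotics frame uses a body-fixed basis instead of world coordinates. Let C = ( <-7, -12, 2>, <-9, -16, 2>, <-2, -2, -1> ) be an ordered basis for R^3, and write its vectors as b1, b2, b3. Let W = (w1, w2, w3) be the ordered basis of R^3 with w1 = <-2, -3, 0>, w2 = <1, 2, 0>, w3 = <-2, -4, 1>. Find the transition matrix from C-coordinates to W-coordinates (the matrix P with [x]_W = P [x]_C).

[[2, 2, 2], [1, -1, 0], [2, 2, -1]]

Take x = bj: its C-coordinates are the j-th standard unit vector, so P e_j — column j of P — equals [bj]_W.
b1 = 2w1 + w2 + 2w3, giving column 1 = <2, 1, 2>; repeating for each j gives P = [[2, 2, 2], [1, -1, 0], [2, 2, -1]].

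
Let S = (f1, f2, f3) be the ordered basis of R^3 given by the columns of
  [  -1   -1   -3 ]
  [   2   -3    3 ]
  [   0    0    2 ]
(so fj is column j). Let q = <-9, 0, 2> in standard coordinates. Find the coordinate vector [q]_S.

<3, 3, 1>

Write q = c_1 f1 + ... + c_3 f3 and solve for the c_i.
Row-reducing the augmented matrix [M | q] gives c = (3, 3, 1).
Check: 3f1 + 3f2 + f3 = <-9, 0, 2>.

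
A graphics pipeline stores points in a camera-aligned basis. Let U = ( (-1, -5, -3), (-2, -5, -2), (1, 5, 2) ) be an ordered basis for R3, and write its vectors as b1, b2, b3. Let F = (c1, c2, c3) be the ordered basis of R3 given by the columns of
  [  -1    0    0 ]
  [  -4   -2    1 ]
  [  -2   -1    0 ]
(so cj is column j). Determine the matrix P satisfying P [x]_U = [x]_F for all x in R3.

[[1, 2, -1], [1, -2, 0], [1, -1, 1]]

Column j of P is [bj]_F, since P maps U-coordinates to F-coordinates.
Expressing b1 in F: b1 = c1 + c2 + c3, so column 1 of P is (1, 1, 1).
Doing the same for each bj gives P = [[1, 2, -1], [1, -2, 0], [1, -1, 1]].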